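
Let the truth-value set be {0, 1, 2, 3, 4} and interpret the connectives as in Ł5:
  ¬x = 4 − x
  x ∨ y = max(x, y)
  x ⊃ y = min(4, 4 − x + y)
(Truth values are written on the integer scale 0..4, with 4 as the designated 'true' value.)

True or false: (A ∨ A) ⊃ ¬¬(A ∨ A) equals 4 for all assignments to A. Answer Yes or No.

A = 0 ↦ 4
A = 1 ↦ 4
A = 2 ↦ 4
A = 3 ↦ 4
A = 4 ↦ 4
Every assignment gives a value ≥ 4.

Yes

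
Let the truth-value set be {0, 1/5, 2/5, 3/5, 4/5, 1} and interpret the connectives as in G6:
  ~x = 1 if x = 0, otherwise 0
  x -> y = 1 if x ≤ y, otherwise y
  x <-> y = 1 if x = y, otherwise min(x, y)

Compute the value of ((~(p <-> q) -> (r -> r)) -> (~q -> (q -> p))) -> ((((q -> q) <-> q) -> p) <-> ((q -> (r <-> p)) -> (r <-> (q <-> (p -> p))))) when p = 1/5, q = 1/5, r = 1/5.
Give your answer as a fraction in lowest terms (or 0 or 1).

1

p <-> q = 1/5 <-> 1/5 = 1
~(p <-> q) = ~1 = 0
r -> r = 1/5 -> 1/5 = 1
~(p <-> q) -> (r -> r) = 0 -> 1 = 1
~q = ~1/5 = 0
q -> p = 1/5 -> 1/5 = 1
~q -> (q -> p) = 0 -> 1 = 1
(~(p <-> q) -> (r -> r)) -> (~q -> (q -> p)) = 1 -> 1 = 1
q -> q = 1/5 -> 1/5 = 1
(q -> q) <-> q = 1 <-> 1/5 = 1/5
((q -> q) <-> q) -> p = 1/5 -> 1/5 = 1
r <-> p = 1/5 <-> 1/5 = 1
q -> (r <-> p) = 1/5 -> 1 = 1
p -> p = 1/5 -> 1/5 = 1
q <-> (p -> p) = 1/5 <-> 1 = 1/5
r <-> (q <-> (p -> p)) = 1/5 <-> 1/5 = 1
(q -> (r <-> p)) -> (r <-> (q <-> (p -> p))) = 1 -> 1 = 1
(((q -> q) <-> q) -> p) <-> ((q -> (r <-> p)) -> (r <-> (q <-> (p -> p)))) = 1 <-> 1 = 1
((~(p <-> q) -> (r -> r)) -> (~q -> (q -> p))) -> ((((q -> q) <-> q) -> p) <-> ((q -> (r <-> p)) -> (r <-> (q <-> (p -> p))))) = 1 -> 1 = 1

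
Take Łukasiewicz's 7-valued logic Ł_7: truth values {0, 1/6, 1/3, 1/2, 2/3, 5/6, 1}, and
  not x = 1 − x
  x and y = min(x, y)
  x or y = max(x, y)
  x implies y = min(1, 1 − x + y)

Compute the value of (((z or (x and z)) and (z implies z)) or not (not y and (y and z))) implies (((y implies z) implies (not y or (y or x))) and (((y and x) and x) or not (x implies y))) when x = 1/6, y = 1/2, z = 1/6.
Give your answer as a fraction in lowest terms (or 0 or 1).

1/3

x and z = 1/6 and 1/6 = 1/6
z or (x and z) = 1/6 or 1/6 = 1/6
z implies z = 1/6 implies 1/6 = 1
(z or (x and z)) and (z implies z) = 1/6 and 1 = 1/6
not y = not 1/2 = 1/2
y and z = 1/2 and 1/6 = 1/6
not y and (y and z) = 1/2 and 1/6 = 1/6
not (not y and (y and z)) = not 1/6 = 5/6
((z or (x and z)) and (z implies z)) or not (not y and (y and z)) = 1/6 or 5/6 = 5/6
y implies z = 1/2 implies 1/6 = 2/3
not y = not 1/2 = 1/2
y or x = 1/2 or 1/6 = 1/2
not y or (y or x) = 1/2 or 1/2 = 1/2
(y implies z) implies (not y or (y or x)) = 2/3 implies 1/2 = 5/6
y and x = 1/2 and 1/6 = 1/6
(y and x) and x = 1/6 and 1/6 = 1/6
x implies y = 1/6 implies 1/2 = 1
not (x implies y) = not 1 = 0
((y and x) and x) or not (x implies y) = 1/6 or 0 = 1/6
((y implies z) implies (not y or (y or x))) and (((y and x) and x) or not (x implies y)) = 5/6 and 1/6 = 1/6
(((z or (x and z)) and (z implies z)) or not (not y and (y and z))) implies (((y implies z) implies (not y or (y or x))) and (((y and x) and x) or not (x implies y))) = 5/6 implies 1/6 = 1/3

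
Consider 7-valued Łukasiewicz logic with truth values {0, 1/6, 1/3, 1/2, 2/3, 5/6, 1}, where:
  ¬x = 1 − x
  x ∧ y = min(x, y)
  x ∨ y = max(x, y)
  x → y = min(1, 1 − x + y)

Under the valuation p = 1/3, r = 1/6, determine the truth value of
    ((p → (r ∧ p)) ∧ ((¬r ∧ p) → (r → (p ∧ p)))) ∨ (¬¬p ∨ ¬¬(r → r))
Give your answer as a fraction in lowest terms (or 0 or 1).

1

r ∧ p = 1/6 ∧ 1/3 = 1/6
p → (r ∧ p) = 1/3 → 1/6 = 5/6
¬r = ¬1/6 = 5/6
¬r ∧ p = 5/6 ∧ 1/3 = 1/3
p ∧ p = 1/3 ∧ 1/3 = 1/3
r → (p ∧ p) = 1/6 → 1/3 = 1
(¬r ∧ p) → (r → (p ∧ p)) = 1/3 → 1 = 1
(p → (r ∧ p)) ∧ ((¬r ∧ p) → (r → (p ∧ p))) = 5/6 ∧ 1 = 5/6
¬p = ¬1/3 = 2/3
¬¬p = ¬2/3 = 1/3
r → r = 1/6 → 1/6 = 1
¬(r → r) = ¬1 = 0
¬¬(r → r) = ¬0 = 1
¬¬p ∨ ¬¬(r → r) = 1/3 ∨ 1 = 1
((p → (r ∧ p)) ∧ ((¬r ∧ p) → (r → (p ∧ p)))) ∨ (¬¬p ∨ ¬¬(r → r)) = 5/6 ∨ 1 = 1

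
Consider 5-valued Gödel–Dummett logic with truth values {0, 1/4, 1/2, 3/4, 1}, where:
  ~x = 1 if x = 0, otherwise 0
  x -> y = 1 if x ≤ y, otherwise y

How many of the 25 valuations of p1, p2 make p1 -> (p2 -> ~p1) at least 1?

value 1: 9 assignments (counts)
value 0: 16 assignments
So 9 of the 25 assignments meet the threshold.

9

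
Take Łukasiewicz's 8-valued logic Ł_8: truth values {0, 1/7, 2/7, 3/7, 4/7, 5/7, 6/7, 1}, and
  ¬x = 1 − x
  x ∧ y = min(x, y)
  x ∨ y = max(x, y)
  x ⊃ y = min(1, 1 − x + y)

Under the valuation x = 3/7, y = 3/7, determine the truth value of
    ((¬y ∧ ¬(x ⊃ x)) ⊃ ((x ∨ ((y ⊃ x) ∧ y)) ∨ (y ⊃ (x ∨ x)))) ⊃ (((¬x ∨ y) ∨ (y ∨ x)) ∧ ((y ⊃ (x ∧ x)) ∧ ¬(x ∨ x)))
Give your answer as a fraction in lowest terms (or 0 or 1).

¬y = ¬3/7 = 4/7
x ⊃ x = 3/7 ⊃ 3/7 = 1
¬(x ⊃ x) = ¬1 = 0
¬y ∧ ¬(x ⊃ x) = 4/7 ∧ 0 = 0
y ⊃ x = 3/7 ⊃ 3/7 = 1
(y ⊃ x) ∧ y = 1 ∧ 3/7 = 3/7
x ∨ ((y ⊃ x) ∧ y) = 3/7 ∨ 3/7 = 3/7
x ∨ x = 3/7 ∨ 3/7 = 3/7
y ⊃ (x ∨ x) = 3/7 ⊃ 3/7 = 1
(x ∨ ((y ⊃ x) ∧ y)) ∨ (y ⊃ (x ∨ x)) = 3/7 ∨ 1 = 1
(¬y ∧ ¬(x ⊃ x)) ⊃ ((x ∨ ((y ⊃ x) ∧ y)) ∨ (y ⊃ (x ∨ x))) = 0 ⊃ 1 = 1
¬x = ¬3/7 = 4/7
¬x ∨ y = 4/7 ∨ 3/7 = 4/7
y ∨ x = 3/7 ∨ 3/7 = 3/7
(¬x ∨ y) ∨ (y ∨ x) = 4/7 ∨ 3/7 = 4/7
x ∧ x = 3/7 ∧ 3/7 = 3/7
y ⊃ (x ∧ x) = 3/7 ⊃ 3/7 = 1
x ∨ x = 3/7 ∨ 3/7 = 3/7
¬(x ∨ x) = ¬3/7 = 4/7
(y ⊃ (x ∧ x)) ∧ ¬(x ∨ x) = 1 ∧ 4/7 = 4/7
((¬x ∨ y) ∨ (y ∨ x)) ∧ ((y ⊃ (x ∧ x)) ∧ ¬(x ∨ x)) = 4/7 ∧ 4/7 = 4/7
((¬y ∧ ¬(x ⊃ x)) ⊃ ((x ∨ ((y ⊃ x) ∧ y)) ∨ (y ⊃ (x ∨ x)))) ⊃ (((¬x ∨ y) ∨ (y ∨ x)) ∧ ((y ⊃ (x ∧ x)) ∧ ¬(x ∨ x))) = 1 ⊃ 4/7 = 4/7

4/7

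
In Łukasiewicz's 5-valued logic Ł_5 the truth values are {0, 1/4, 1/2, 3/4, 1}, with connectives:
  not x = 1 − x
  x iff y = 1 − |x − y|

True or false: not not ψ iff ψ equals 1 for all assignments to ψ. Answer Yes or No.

ψ = 0 ↦ 1
ψ = 1/4 ↦ 1
ψ = 1/2 ↦ 1
ψ = 3/4 ↦ 1
ψ = 1 ↦ 1
Every assignment gives a value ≥ 1.

Yes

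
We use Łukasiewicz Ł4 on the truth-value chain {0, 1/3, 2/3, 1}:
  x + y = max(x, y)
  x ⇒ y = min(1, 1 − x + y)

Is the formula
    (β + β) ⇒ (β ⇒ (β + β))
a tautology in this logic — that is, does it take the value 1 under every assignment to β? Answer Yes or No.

Yes

β = 0 ↦ 1
β = 1/3 ↦ 1
β = 2/3 ↦ 1
β = 1 ↦ 1
Every assignment gives a value ≥ 1.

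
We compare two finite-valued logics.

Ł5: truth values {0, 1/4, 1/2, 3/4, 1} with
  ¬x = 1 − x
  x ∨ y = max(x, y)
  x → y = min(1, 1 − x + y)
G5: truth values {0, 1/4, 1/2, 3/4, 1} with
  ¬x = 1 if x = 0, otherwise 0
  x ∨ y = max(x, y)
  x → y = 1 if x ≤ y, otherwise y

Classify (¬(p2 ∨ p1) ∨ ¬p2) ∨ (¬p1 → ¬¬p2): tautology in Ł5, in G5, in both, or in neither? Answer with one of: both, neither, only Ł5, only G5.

In Ł5: at p1 = 0, p2 = 1/4 the value is 3/4 — not a tautology.
In G5: every assignment gives 1 — tautology.

only G5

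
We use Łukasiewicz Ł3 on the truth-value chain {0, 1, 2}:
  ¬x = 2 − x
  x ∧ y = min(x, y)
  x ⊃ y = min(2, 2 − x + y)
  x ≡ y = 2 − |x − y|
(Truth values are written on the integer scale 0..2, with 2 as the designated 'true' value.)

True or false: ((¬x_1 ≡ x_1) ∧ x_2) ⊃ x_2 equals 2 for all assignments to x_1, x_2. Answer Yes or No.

x_1 = 0, x_2 = 0 ↦ 2
x_1 = 0, x_2 = 1 ↦ 2
x_1 = 0, x_2 = 2 ↦ 2
x_1 = 1, x_2 = 0 ↦ 2
x_1 = 1, x_2 = 1 ↦ 2
x_1 = 1, x_2 = 2 ↦ 2
x_1 = 2, x_2 = 0 ↦ 2
x_1 = 2, x_2 = 1 ↦ 2
x_1 = 2, x_2 = 2 ↦ 2
Every assignment gives a value ≥ 2.

Yes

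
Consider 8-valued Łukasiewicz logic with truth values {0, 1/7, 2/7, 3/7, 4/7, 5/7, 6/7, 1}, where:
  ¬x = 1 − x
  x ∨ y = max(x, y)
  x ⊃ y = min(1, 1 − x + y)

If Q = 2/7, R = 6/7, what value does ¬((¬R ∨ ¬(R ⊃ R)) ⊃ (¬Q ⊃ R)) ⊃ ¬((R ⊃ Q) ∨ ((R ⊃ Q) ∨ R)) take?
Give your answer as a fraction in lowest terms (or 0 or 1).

¬R = ¬6/7 = 1/7
R ⊃ R = 6/7 ⊃ 6/7 = 1
¬(R ⊃ R) = ¬1 = 0
¬R ∨ ¬(R ⊃ R) = 1/7 ∨ 0 = 1/7
¬Q = ¬2/7 = 5/7
¬Q ⊃ R = 5/7 ⊃ 6/7 = 1
(¬R ∨ ¬(R ⊃ R)) ⊃ (¬Q ⊃ R) = 1/7 ⊃ 1 = 1
¬((¬R ∨ ¬(R ⊃ R)) ⊃ (¬Q ⊃ R)) = ¬1 = 0
R ⊃ Q = 6/7 ⊃ 2/7 = 3/7
R ⊃ Q = 6/7 ⊃ 2/7 = 3/7
(R ⊃ Q) ∨ R = 3/7 ∨ 6/7 = 6/7
(R ⊃ Q) ∨ ((R ⊃ Q) ∨ R) = 3/7 ∨ 6/7 = 6/7
¬((R ⊃ Q) ∨ ((R ⊃ Q) ∨ R)) = ¬6/7 = 1/7
¬((¬R ∨ ¬(R ⊃ R)) ⊃ (¬Q ⊃ R)) ⊃ ¬((R ⊃ Q) ∨ ((R ⊃ Q) ∨ R)) = 0 ⊃ 1/7 = 1

1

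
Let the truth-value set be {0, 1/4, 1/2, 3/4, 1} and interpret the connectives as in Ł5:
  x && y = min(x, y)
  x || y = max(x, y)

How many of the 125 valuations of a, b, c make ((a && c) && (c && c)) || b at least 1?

29

value 1: 29 assignments (counts)
value 3/4: 33 assignments
value 1/2: 31 assignments
value 1/4: 23 assignments
value 0: 9 assignments
So 29 of the 125 assignments meet the threshold.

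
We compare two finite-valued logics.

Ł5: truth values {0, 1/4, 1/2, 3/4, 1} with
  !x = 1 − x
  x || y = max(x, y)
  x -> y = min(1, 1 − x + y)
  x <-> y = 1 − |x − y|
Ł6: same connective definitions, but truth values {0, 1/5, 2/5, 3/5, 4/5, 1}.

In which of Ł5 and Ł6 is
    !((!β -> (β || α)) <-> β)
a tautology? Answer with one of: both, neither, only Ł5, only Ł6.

In Ł5: at α = 0, β = 0 the value is 0 — not a tautology.
In Ł6: at α = 0, β = 0 the value is 0 — not a tautology.

neither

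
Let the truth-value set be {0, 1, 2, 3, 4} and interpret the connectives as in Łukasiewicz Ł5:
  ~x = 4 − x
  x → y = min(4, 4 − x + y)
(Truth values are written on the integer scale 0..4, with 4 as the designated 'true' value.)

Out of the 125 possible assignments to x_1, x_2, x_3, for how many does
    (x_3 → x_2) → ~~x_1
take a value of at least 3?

value 4: 45 assignments (counts)
value 3: 24 assignments (counts)
value 2: 22 assignments
value 1: 19 assignments
value 0: 15 assignments
So 69 of the 125 assignments meet the threshold.

69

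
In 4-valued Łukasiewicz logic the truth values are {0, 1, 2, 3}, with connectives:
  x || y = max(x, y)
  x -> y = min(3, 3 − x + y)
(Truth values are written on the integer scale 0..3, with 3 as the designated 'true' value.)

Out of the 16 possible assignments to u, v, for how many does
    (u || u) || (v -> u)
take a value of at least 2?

13

u = 0, v = 0 ↦ 3  ≥
u = 0, v = 1 ↦ 2  ≥
u = 0, v = 2 ↦ 1  <
u = 0, v = 3 ↦ 0  <
u = 1, v = 0 ↦ 3  ≥
u = 1, v = 1 ↦ 3  ≥
u = 1, v = 2 ↦ 2  ≥
u = 1, v = 3 ↦ 1  <
u = 2, v = 0 ↦ 3  ≥
u = 2, v = 1 ↦ 3  ≥
u = 2, v = 2 ↦ 3  ≥
u = 2, v = 3 ↦ 2  ≥
u = 3, v = 0 ↦ 3  ≥
u = 3, v = 1 ↦ 3  ≥
u = 3, v = 2 ↦ 3  ≥
u = 3, v = 3 ↦ 3  ≥
So 13 of the 16 assignments meet the threshold.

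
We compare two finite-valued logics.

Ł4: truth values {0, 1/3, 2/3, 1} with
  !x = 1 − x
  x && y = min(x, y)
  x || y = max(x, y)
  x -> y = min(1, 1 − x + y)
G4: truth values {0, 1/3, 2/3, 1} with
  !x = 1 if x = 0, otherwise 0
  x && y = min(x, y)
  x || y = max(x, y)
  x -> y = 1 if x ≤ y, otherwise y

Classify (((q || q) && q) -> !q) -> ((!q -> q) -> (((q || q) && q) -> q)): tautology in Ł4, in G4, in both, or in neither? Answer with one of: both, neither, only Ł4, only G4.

both

In Ł4: every assignment gives 1 — tautology.
In G4: every assignment gives 1 — tautology.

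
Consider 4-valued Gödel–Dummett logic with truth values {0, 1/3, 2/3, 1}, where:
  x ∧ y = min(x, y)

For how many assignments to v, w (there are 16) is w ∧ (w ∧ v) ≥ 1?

v = 0, w = 0 ↦ 0  <
v = 0, w = 1/3 ↦ 0  <
v = 0, w = 2/3 ↦ 0  <
v = 0, w = 1 ↦ 0  <
v = 1/3, w = 0 ↦ 0  <
v = 1/3, w = 1/3 ↦ 1/3  <
v = 1/3, w = 2/3 ↦ 1/3  <
v = 1/3, w = 1 ↦ 1/3  <
v = 2/3, w = 0 ↦ 0  <
v = 2/3, w = 1/3 ↦ 1/3  <
v = 2/3, w = 2/3 ↦ 2/3  <
v = 2/3, w = 1 ↦ 2/3  <
v = 1, w = 0 ↦ 0  <
v = 1, w = 1/3 ↦ 1/3  <
v = 1, w = 2/3 ↦ 2/3  <
v = 1, w = 1 ↦ 1  ≥
So 1 of the 16 assignments meets the threshold.

1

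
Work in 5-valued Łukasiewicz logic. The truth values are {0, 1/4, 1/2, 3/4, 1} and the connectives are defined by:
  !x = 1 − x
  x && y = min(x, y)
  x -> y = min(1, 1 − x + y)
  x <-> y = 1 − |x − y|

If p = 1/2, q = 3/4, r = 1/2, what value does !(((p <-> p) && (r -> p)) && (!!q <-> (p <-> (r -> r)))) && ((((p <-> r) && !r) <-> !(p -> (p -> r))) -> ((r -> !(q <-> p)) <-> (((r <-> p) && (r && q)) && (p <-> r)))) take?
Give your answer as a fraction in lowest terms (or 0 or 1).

1/4

p <-> p = 1/2 <-> 1/2 = 1
r -> p = 1/2 -> 1/2 = 1
(p <-> p) && (r -> p) = 1 && 1 = 1
!q = !3/4 = 1/4
!!q = !1/4 = 3/4
r -> r = 1/2 -> 1/2 = 1
p <-> (r -> r) = 1/2 <-> 1 = 1/2
!!q <-> (p <-> (r -> r)) = 3/4 <-> 1/2 = 3/4
((p <-> p) && (r -> p)) && (!!q <-> (p <-> (r -> r))) = 1 && 3/4 = 3/4
!(((p <-> p) && (r -> p)) && (!!q <-> (p <-> (r -> r)))) = !3/4 = 1/4
p <-> r = 1/2 <-> 1/2 = 1
!r = !1/2 = 1/2
(p <-> r) && !r = 1 && 1/2 = 1/2
p -> r = 1/2 -> 1/2 = 1
p -> (p -> r) = 1/2 -> 1 = 1
!(p -> (p -> r)) = !1 = 0
((p <-> r) && !r) <-> !(p -> (p -> r)) = 1/2 <-> 0 = 1/2
q <-> p = 3/4 <-> 1/2 = 3/4
!(q <-> p) = !3/4 = 1/4
r -> !(q <-> p) = 1/2 -> 1/4 = 3/4
r <-> p = 1/2 <-> 1/2 = 1
r && q = 1/2 && 3/4 = 1/2
(r <-> p) && (r && q) = 1 && 1/2 = 1/2
p <-> r = 1/2 <-> 1/2 = 1
((r <-> p) && (r && q)) && (p <-> r) = 1/2 && 1 = 1/2
(r -> !(q <-> p)) <-> (((r <-> p) && (r && q)) && (p <-> r)) = 3/4 <-> 1/2 = 3/4
(((p <-> r) && !r) <-> !(p -> (p -> r))) -> ((r -> !(q <-> p)) <-> (((r <-> p) && (r && q)) && (p <-> r))) = 1/2 -> 3/4 = 1
!(((p <-> p) && (r -> p)) && (!!q <-> (p <-> (r -> r)))) && ((((p <-> r) && !r) <-> !(p -> (p -> r))) -> ((r -> !(q <-> p)) <-> (((r <-> p) && (r && q)) && (p <-> r)))) = 1/4 && 1 = 1/4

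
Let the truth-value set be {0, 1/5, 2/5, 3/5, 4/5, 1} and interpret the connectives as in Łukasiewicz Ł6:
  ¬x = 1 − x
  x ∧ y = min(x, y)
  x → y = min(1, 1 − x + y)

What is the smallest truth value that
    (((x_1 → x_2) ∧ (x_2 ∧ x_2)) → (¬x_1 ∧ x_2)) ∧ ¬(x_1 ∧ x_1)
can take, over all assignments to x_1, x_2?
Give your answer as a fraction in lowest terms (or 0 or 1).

0

Take x_1 = 1, x_2 = 0:
x_1 → x_2 = 1 → 0 = 0
x_2 ∧ x_2 = 0 ∧ 0 = 0
(x_1 → x_2) ∧ (x_2 ∧ x_2) = 0 ∧ 0 = 0
¬x_1 = ¬1 = 0
¬x_1 ∧ x_2 = 0 ∧ 0 = 0
((x_1 → x_2) ∧ (x_2 ∧ x_2)) → (¬x_1 ∧ x_2) = 0 → 0 = 1
x_1 ∧ x_1 = 1 ∧ 1 = 1
¬(x_1 ∧ x_1) = ¬1 = 0
(((x_1 → x_2) ∧ (x_2 ∧ x_2)) → (¬x_1 ∧ x_2)) ∧ ¬(x_1 ∧ x_1) = 1 ∧ 0 = 0
No assignment yields a value below 0, so this is the minimum.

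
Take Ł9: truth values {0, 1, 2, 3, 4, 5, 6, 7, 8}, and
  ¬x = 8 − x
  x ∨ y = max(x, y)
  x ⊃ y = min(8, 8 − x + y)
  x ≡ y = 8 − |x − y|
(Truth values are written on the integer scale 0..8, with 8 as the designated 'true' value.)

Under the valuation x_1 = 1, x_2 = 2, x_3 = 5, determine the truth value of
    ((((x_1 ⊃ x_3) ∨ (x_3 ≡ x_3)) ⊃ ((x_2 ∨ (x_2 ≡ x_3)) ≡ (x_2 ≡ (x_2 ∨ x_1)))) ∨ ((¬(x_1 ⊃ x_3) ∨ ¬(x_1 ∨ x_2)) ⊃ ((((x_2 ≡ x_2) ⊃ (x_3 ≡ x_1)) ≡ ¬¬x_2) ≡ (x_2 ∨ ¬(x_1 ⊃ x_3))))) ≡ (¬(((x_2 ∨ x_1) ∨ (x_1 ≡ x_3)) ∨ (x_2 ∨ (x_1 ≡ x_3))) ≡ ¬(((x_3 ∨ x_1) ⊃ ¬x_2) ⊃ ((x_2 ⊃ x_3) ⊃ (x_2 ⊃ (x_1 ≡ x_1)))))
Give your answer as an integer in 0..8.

x_1 ⊃ x_3 = 1 ⊃ 5 = 8
x_3 ≡ x_3 = 5 ≡ 5 = 8
(x_1 ⊃ x_3) ∨ (x_3 ≡ x_3) = 8 ∨ 8 = 8
x_2 ≡ x_3 = 2 ≡ 5 = 5
x_2 ∨ (x_2 ≡ x_3) = 2 ∨ 5 = 5
x_2 ∨ x_1 = 2 ∨ 1 = 2
x_2 ≡ (x_2 ∨ x_1) = 2 ≡ 2 = 8
(x_2 ∨ (x_2 ≡ x_3)) ≡ (x_2 ≡ (x_2 ∨ x_1)) = 5 ≡ 8 = 5
((x_1 ⊃ x_3) ∨ (x_3 ≡ x_3)) ⊃ ((x_2 ∨ (x_2 ≡ x_3)) ≡ (x_2 ≡ (x_2 ∨ x_1))) = 8 ⊃ 5 = 5
x_1 ⊃ x_3 = 1 ⊃ 5 = 8
¬(x_1 ⊃ x_3) = ¬8 = 0
x_1 ∨ x_2 = 1 ∨ 2 = 2
¬(x_1 ∨ x_2) = ¬2 = 6
¬(x_1 ⊃ x_3) ∨ ¬(x_1 ∨ x_2) = 0 ∨ 6 = 6
x_2 ≡ x_2 = 2 ≡ 2 = 8
x_3 ≡ x_1 = 5 ≡ 1 = 4
(x_2 ≡ x_2) ⊃ (x_3 ≡ x_1) = 8 ⊃ 4 = 4
¬x_2 = ¬2 = 6
¬¬x_2 = ¬6 = 2
((x_2 ≡ x_2) ⊃ (x_3 ≡ x_1)) ≡ ¬¬x_2 = 4 ≡ 2 = 6
x_1 ⊃ x_3 = 1 ⊃ 5 = 8
¬(x_1 ⊃ x_3) = ¬8 = 0
x_2 ∨ ¬(x_1 ⊃ x_3) = 2 ∨ 0 = 2
(((x_2 ≡ x_2) ⊃ (x_3 ≡ x_1)) ≡ ¬¬x_2) ≡ (x_2 ∨ ¬(x_1 ⊃ x_3)) = 6 ≡ 2 = 4
(¬(x_1 ⊃ x_3) ∨ ¬(x_1 ∨ x_2)) ⊃ ((((x_2 ≡ x_2) ⊃ (x_3 ≡ x_1)) ≡ ¬¬x_2) ≡ (x_2 ∨ ¬(x_1 ⊃ x_3))) = 6 ⊃ 4 = 6
(((x_1 ⊃ x_3) ∨ (x_3 ≡ x_3)) ⊃ ((x_2 ∨ (x_2 ≡ x_3)) ≡ (x_2 ≡ (x_2 ∨ x_1)))) ∨ ((¬(x_1 ⊃ x_3) ∨ ¬(x_1 ∨ x_2)) ⊃ ((((x_2 ≡ x_2) ⊃ (x_3 ≡ x_1)) ≡ ¬¬x_2) ≡ (x_2 ∨ ¬(x_1 ⊃ x_3)))) = 5 ∨ 6 = 6
x_2 ∨ x_1 = 2 ∨ 1 = 2
x_1 ≡ x_3 = 1 ≡ 5 = 4
(x_2 ∨ x_1) ∨ (x_1 ≡ x_3) = 2 ∨ 4 = 4
x_1 ≡ x_3 = 1 ≡ 5 = 4
x_2 ∨ (x_1 ≡ x_3) = 2 ∨ 4 = 4
((x_2 ∨ x_1) ∨ (x_1 ≡ x_3)) ∨ (x_2 ∨ (x_1 ≡ x_3)) = 4 ∨ 4 = 4
¬(((x_2 ∨ x_1) ∨ (x_1 ≡ x_3)) ∨ (x_2 ∨ (x_1 ≡ x_3))) = ¬4 = 4
x_3 ∨ x_1 = 5 ∨ 1 = 5
¬x_2 = ¬2 = 6
(x_3 ∨ x_1) ⊃ ¬x_2 = 5 ⊃ 6 = 8
x_2 ⊃ x_3 = 2 ⊃ 5 = 8
x_1 ≡ x_1 = 1 ≡ 1 = 8
x_2 ⊃ (x_1 ≡ x_1) = 2 ⊃ 8 = 8
(x_2 ⊃ x_3) ⊃ (x_2 ⊃ (x_1 ≡ x_1)) = 8 ⊃ 8 = 8
((x_3 ∨ x_1) ⊃ ¬x_2) ⊃ ((x_2 ⊃ x_3) ⊃ (x_2 ⊃ (x_1 ≡ x_1))) = 8 ⊃ 8 = 8
¬(((x_3 ∨ x_1) ⊃ ¬x_2) ⊃ ((x_2 ⊃ x_3) ⊃ (x_2 ⊃ (x_1 ≡ x_1)))) = ¬8 = 0
¬(((x_2 ∨ x_1) ∨ (x_1 ≡ x_3)) ∨ (x_2 ∨ (x_1 ≡ x_3))) ≡ ¬(((x_3 ∨ x_1) ⊃ ¬x_2) ⊃ ((x_2 ⊃ x_3) ⊃ (x_2 ⊃ (x_1 ≡ x_1)))) = 4 ≡ 0 = 4
((((x_1 ⊃ x_3) ∨ (x_3 ≡ x_3)) ⊃ ((x_2 ∨ (x_2 ≡ x_3)) ≡ (x_2 ≡ (x_2 ∨ x_1)))) ∨ ((¬(x_1 ⊃ x_3) ∨ ¬(x_1 ∨ x_2)) ⊃ ((((x_2 ≡ x_2) ⊃ (x_3 ≡ x_1)) ≡ ¬¬x_2) ≡ (x_2 ∨ ¬(x_1 ⊃ x_3))))) ≡ (¬(((x_2 ∨ x_1) ∨ (x_1 ≡ x_3)) ∨ (x_2 ∨ (x_1 ≡ x_3))) ≡ ¬(((x_3 ∨ x_1) ⊃ ¬x_2) ⊃ ((x_2 ⊃ x_3) ⊃ (x_2 ⊃ (x_1 ≡ x_1))))) = 6 ≡ 4 = 6

6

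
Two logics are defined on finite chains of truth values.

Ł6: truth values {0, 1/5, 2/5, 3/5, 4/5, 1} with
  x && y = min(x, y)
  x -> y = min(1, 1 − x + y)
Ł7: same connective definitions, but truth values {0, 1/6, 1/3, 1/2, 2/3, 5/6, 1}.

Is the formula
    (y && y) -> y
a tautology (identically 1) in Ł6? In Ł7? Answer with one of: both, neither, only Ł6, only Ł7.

In Ł6: every assignment gives 1 — tautology.
In Ł7: every assignment gives 1 — tautology.

both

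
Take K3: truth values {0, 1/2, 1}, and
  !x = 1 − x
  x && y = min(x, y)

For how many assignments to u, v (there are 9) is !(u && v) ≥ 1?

5

u = 0, v = 0 ↦ 1  ≥
u = 0, v = 1/2 ↦ 1  ≥
u = 0, v = 1 ↦ 1  ≥
u = 1/2, v = 0 ↦ 1  ≥
u = 1/2, v = 1/2 ↦ 1/2  <
u = 1/2, v = 1 ↦ 1/2  <
u = 1, v = 0 ↦ 1  ≥
u = 1, v = 1/2 ↦ 1/2  <
u = 1, v = 1 ↦ 0  <
So 5 of the 9 assignments meet the threshold.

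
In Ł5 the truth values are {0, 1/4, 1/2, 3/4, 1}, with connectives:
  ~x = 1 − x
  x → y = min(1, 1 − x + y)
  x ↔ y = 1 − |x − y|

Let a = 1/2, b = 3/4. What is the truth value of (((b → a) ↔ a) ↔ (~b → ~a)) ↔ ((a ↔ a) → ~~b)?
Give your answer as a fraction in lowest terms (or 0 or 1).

1

b → a = 3/4 → 1/2 = 3/4
(b → a) ↔ a = 3/4 ↔ 1/2 = 3/4
~b = ~3/4 = 1/4
~a = ~1/2 = 1/2
~b → ~a = 1/4 → 1/2 = 1
((b → a) ↔ a) ↔ (~b → ~a) = 3/4 ↔ 1 = 3/4
a ↔ a = 1/2 ↔ 1/2 = 1
~b = ~3/4 = 1/4
~~b = ~1/4 = 3/4
(a ↔ a) → ~~b = 1 → 3/4 = 3/4
(((b → a) ↔ a) ↔ (~b → ~a)) ↔ ((a ↔ a) → ~~b) = 3/4 ↔ 3/4 = 1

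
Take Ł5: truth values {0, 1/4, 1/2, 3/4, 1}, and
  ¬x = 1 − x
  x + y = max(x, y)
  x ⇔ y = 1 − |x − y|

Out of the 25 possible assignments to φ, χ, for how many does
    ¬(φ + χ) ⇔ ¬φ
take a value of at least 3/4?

19

value 1: 15 assignments (counts)
value 3/4: 4 assignments (counts)
value 1/2: 3 assignments
value 1/4: 2 assignments
value 0: 1 assignment
So 19 of the 25 assignments meet the threshold.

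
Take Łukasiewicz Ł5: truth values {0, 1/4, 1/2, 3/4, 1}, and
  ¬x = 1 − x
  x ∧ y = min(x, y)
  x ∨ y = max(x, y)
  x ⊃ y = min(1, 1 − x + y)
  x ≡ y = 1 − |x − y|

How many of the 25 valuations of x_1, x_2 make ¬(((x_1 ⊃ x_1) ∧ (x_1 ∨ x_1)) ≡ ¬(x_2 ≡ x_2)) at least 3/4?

10

value 1: 5 assignments (counts)
value 3/4: 5 assignments (counts)
value 1/2: 5 assignments
value 1/4: 5 assignments
value 0: 5 assignments
So 10 of the 25 assignments meet the threshold.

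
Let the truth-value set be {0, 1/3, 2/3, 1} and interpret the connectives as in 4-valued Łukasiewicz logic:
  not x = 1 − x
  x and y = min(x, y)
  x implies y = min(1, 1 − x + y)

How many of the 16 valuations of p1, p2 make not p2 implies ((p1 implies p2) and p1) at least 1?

p1 = 0, p2 = 0 ↦ 0  <
p1 = 0, p2 = 1/3 ↦ 1/3  <
p1 = 0, p2 = 2/3 ↦ 2/3  <
p1 = 0, p2 = 1 ↦ 1  ≥
p1 = 1/3, p2 = 0 ↦ 1/3  <
p1 = 1/3, p2 = 1/3 ↦ 2/3  <
p1 = 1/3, p2 = 2/3 ↦ 1  ≥
p1 = 1/3, p2 = 1 ↦ 1  ≥
p1 = 2/3, p2 = 0 ↦ 1/3  <
p1 = 2/3, p2 = 1/3 ↦ 1  ≥
p1 = 2/3, p2 = 2/3 ↦ 1  ≥
p1 = 2/3, p2 = 1 ↦ 1  ≥
p1 = 1, p2 = 0 ↦ 0  <
p1 = 1, p2 = 1/3 ↦ 2/3  <
p1 = 1, p2 = 2/3 ↦ 1  ≥
p1 = 1, p2 = 1 ↦ 1  ≥
So 8 of the 16 assignments meet the threshold.

8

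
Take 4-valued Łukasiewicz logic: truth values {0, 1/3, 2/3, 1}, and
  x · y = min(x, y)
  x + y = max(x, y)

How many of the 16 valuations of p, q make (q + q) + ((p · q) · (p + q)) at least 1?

4

p = 0, q = 0 ↦ 0  <
p = 0, q = 1/3 ↦ 1/3  <
p = 0, q = 2/3 ↦ 2/3  <
p = 0, q = 1 ↦ 1  ≥
p = 1/3, q = 0 ↦ 0  <
p = 1/3, q = 1/3 ↦ 1/3  <
p = 1/3, q = 2/3 ↦ 2/3  <
p = 1/3, q = 1 ↦ 1  ≥
p = 2/3, q = 0 ↦ 0  <
p = 2/3, q = 1/3 ↦ 1/3  <
p = 2/3, q = 2/3 ↦ 2/3  <
p = 2/3, q = 1 ↦ 1  ≥
p = 1, q = 0 ↦ 0  <
p = 1, q = 1/3 ↦ 1/3  <
p = 1, q = 2/3 ↦ 2/3  <
p = 1, q = 1 ↦ 1  ≥
So 4 of the 16 assignments meet the threshold.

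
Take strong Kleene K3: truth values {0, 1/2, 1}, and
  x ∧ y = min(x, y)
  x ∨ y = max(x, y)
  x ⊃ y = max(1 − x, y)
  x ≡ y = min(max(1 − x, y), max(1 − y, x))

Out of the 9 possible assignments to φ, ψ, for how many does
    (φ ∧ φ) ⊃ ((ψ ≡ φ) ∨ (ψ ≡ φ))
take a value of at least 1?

4

φ = 0, ψ = 0 ↦ 1  ≥
φ = 0, ψ = 1/2 ↦ 1  ≥
φ = 0, ψ = 1 ↦ 1  ≥
φ = 1/2, ψ = 0 ↦ 1/2  <
φ = 1/2, ψ = 1/2 ↦ 1/2  <
φ = 1/2, ψ = 1 ↦ 1/2  <
φ = 1, ψ = 0 ↦ 0  <
φ = 1, ψ = 1/2 ↦ 1/2  <
φ = 1, ψ = 1 ↦ 1  ≥
So 4 of the 9 assignments meet the threshold.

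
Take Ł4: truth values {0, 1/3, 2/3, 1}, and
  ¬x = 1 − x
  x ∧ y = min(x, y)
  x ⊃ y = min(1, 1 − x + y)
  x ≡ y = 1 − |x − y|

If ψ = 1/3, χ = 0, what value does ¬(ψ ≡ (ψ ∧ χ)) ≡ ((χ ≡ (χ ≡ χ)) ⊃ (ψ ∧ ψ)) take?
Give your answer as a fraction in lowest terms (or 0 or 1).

1/3

ψ ∧ χ = 1/3 ∧ 0 = 0
ψ ≡ (ψ ∧ χ) = 1/3 ≡ 0 = 2/3
¬(ψ ≡ (ψ ∧ χ)) = ¬2/3 = 1/3
χ ≡ χ = 0 ≡ 0 = 1
χ ≡ (χ ≡ χ) = 0 ≡ 1 = 0
ψ ∧ ψ = 1/3 ∧ 1/3 = 1/3
(χ ≡ (χ ≡ χ)) ⊃ (ψ ∧ ψ) = 0 ⊃ 1/3 = 1
¬(ψ ≡ (ψ ∧ χ)) ≡ ((χ ≡ (χ ≡ χ)) ⊃ (ψ ∧ ψ)) = 1/3 ≡ 1 = 1/3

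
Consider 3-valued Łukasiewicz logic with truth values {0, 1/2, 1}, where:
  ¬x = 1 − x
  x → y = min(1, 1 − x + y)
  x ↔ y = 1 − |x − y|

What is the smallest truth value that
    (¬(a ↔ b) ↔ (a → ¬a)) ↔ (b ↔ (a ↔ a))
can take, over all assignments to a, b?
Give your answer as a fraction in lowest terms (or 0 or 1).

Take a = 1/2, b = 0:
a ↔ b = 1/2 ↔ 0 = 1/2
¬(a ↔ b) = ¬1/2 = 1/2
¬a = ¬1/2 = 1/2
a → ¬a = 1/2 → 1/2 = 1
¬(a ↔ b) ↔ (a → ¬a) = 1/2 ↔ 1 = 1/2
a ↔ a = 1/2 ↔ 1/2 = 1
b ↔ (a ↔ a) = 0 ↔ 1 = 0
(¬(a ↔ b) ↔ (a → ¬a)) ↔ (b ↔ (a ↔ a)) = 1/2 ↔ 0 = 1/2
No assignment yields a value below 1/2, so this is the minimum.

1/2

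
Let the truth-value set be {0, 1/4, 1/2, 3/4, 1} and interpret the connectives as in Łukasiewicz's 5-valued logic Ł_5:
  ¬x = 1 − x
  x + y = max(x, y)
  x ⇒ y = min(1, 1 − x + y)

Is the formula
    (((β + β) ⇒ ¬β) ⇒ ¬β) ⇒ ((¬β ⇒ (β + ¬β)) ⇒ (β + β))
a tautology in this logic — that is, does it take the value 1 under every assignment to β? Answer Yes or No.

Counterexample: take β = 0.
β + β = 0 + 0 = 0
¬β = ¬0 = 1
(β + β) ⇒ ¬β = 0 ⇒ 1 = 1
¬β = ¬0 = 1
((β + β) ⇒ ¬β) ⇒ ¬β = 1 ⇒ 1 = 1
¬β = ¬0 = 1
¬β = ¬0 = 1
β + ¬β = 0 + 1 = 1
¬β ⇒ (β + ¬β) = 1 ⇒ 1 = 1
β + β = 0 + 0 = 0
(¬β ⇒ (β + ¬β)) ⇒ (β + β) = 1 ⇒ 0 = 0
(((β + β) ⇒ ¬β) ⇒ ¬β) ⇒ ((¬β ⇒ (β + ¬β)) ⇒ (β + β)) = 1 ⇒ 0 = 0
This gives 0 ≠ 1.

No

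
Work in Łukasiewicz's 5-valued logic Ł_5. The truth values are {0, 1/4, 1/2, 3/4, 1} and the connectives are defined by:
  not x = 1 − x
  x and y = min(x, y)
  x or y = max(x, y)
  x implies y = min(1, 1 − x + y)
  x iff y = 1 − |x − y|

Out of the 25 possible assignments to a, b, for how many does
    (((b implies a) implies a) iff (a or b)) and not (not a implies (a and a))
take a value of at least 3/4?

value 1: 5 assignments (counts)
value 1/2: 5 assignments
value 0: 15 assignments
So 5 of the 25 assignments meet the threshold.

5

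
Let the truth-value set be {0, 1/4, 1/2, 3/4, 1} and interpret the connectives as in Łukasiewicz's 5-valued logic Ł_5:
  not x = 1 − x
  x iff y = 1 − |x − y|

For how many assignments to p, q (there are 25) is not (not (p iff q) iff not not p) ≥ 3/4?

5

value 1: 2 assignments (counts)
value 3/4: 3 assignments (counts)
value 1/2: 6 assignments
value 1/4: 7 assignments
value 0: 7 assignments
So 5 of the 25 assignments meet the threshold.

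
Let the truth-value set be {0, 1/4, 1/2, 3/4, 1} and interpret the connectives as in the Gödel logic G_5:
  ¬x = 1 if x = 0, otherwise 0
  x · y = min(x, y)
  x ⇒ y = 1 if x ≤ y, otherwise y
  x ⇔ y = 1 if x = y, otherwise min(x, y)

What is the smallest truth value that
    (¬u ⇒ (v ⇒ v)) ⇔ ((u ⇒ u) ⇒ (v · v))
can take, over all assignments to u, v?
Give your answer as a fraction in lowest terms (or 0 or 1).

0

Take u = 0, v = 0:
¬u = ¬0 = 1
v ⇒ v = 0 ⇒ 0 = 1
¬u ⇒ (v ⇒ v) = 1 ⇒ 1 = 1
u ⇒ u = 0 ⇒ 0 = 1
v · v = 0 · 0 = 0
(u ⇒ u) ⇒ (v · v) = 1 ⇒ 0 = 0
(¬u ⇒ (v ⇒ v)) ⇔ ((u ⇒ u) ⇒ (v · v)) = 1 ⇔ 0 = 0
No assignment yields a value below 0, so this is the minimum.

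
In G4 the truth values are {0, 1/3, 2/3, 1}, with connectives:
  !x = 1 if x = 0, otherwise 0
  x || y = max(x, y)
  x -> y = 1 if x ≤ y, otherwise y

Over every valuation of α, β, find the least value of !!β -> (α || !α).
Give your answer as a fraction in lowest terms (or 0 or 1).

Take α = 1/3, β = 1/3:
!β = !1/3 = 0
!!β = !0 = 1
!α = !1/3 = 0
α || !α = 1/3 || 0 = 1/3
!!β -> (α || !α) = 1 -> 1/3 = 1/3
No assignment yields a value below 1/3, so this is the minimum.

1/3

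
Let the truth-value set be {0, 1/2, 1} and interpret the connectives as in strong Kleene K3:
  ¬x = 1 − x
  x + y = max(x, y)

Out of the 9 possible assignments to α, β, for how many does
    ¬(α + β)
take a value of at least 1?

α = 0, β = 0 ↦ 1  ≥
α = 0, β = 1/2 ↦ 1/2  <
α = 0, β = 1 ↦ 0  <
α = 1/2, β = 0 ↦ 1/2  <
α = 1/2, β = 1/2 ↦ 1/2  <
α = 1/2, β = 1 ↦ 0  <
α = 1, β = 0 ↦ 0  <
α = 1, β = 1/2 ↦ 0  <
α = 1, β = 1 ↦ 0  <
So 1 of the 9 assignments meets the threshold.

1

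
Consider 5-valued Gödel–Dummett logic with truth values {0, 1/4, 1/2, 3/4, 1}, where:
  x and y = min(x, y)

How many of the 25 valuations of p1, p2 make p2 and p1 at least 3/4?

4

value 1: 1 assignment (counts)
value 3/4: 3 assignments (counts)
value 1/2: 5 assignments
value 1/4: 7 assignments
value 0: 9 assignments
So 4 of the 25 assignments meet the threshold.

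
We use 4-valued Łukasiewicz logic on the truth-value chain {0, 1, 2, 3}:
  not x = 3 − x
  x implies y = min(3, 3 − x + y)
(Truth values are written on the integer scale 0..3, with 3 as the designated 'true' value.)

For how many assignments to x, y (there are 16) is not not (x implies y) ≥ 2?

x = 0, y = 0 ↦ 3  ≥
x = 0, y = 1 ↦ 3  ≥
x = 0, y = 2 ↦ 3  ≥
x = 0, y = 3 ↦ 3  ≥
x = 1, y = 0 ↦ 2  ≥
x = 1, y = 1 ↦ 3  ≥
x = 1, y = 2 ↦ 3  ≥
x = 1, y = 3 ↦ 3  ≥
x = 2, y = 0 ↦ 1  <
x = 2, y = 1 ↦ 2  ≥
x = 2, y = 2 ↦ 3  ≥
x = 2, y = 3 ↦ 3  ≥
x = 3, y = 0 ↦ 0  <
x = 3, y = 1 ↦ 1  <
x = 3, y = 2 ↦ 2  ≥
x = 3, y = 3 ↦ 3  ≥
So 13 of the 16 assignments meet the threshold.

13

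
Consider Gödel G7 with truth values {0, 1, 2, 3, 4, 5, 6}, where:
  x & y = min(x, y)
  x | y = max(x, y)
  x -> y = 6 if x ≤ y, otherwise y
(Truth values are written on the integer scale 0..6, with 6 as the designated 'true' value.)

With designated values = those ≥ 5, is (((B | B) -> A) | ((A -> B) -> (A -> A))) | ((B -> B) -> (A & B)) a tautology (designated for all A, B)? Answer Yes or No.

At A = 4, B = 3, for instance:
B | B = 3 | 3 = 3
(B | B) -> A = 3 -> 4 = 6
A -> B = 4 -> 3 = 3
A -> A = 4 -> 4 = 6
(A -> B) -> (A -> A) = 3 -> 6 = 6
((B | B) -> A) | ((A -> B) -> (A -> A)) = 6 | 6 = 6
B -> B = 3 -> 3 = 6
A & B = 4 & 3 = 3
(B -> B) -> (A & B) = 6 -> 3 = 3
(((B | B) -> A) | ((A -> B) -> (A -> A))) | ((B -> B) -> (A & B)) = 6 | 3 = 6
and checking the remaining 48 assignments likewise gives ≥ 5 in every case.

Yes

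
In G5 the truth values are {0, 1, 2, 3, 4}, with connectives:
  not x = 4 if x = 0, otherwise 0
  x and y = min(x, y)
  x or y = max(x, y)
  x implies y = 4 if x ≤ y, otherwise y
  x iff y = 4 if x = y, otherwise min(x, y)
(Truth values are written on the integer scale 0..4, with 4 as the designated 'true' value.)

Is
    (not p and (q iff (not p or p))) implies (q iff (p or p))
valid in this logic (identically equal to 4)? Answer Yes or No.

No

Counterexample: take p = 0, q = 1.
not p = not 0 = 4
not p = not 0 = 4
not p or p = 4 or 0 = 4
q iff (not p or p) = 1 iff 4 = 1
not p and (q iff (not p or p)) = 4 and 1 = 1
p or p = 0 or 0 = 0
q iff (p or p) = 1 iff 0 = 0
(not p and (q iff (not p or p))) implies (q iff (p or p)) = 1 implies 0 = 0
This gives 0 ≠ 4.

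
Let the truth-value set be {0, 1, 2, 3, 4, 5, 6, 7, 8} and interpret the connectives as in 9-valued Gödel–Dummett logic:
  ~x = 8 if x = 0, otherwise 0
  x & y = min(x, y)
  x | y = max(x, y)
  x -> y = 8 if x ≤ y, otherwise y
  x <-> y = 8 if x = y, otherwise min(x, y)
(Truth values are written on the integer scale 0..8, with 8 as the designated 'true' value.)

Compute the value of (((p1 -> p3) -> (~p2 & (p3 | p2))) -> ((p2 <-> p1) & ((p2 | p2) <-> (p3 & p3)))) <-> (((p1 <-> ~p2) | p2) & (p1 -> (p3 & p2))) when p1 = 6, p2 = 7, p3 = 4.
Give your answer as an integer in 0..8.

4

p1 -> p3 = 6 -> 4 = 4
~p2 = ~7 = 0
p3 | p2 = 4 | 7 = 7
~p2 & (p3 | p2) = 0 & 7 = 0
(p1 -> p3) -> (~p2 & (p3 | p2)) = 4 -> 0 = 0
p2 <-> p1 = 7 <-> 6 = 6
p2 | p2 = 7 | 7 = 7
p3 & p3 = 4 & 4 = 4
(p2 | p2) <-> (p3 & p3) = 7 <-> 4 = 4
(p2 <-> p1) & ((p2 | p2) <-> (p3 & p3)) = 6 & 4 = 4
((p1 -> p3) -> (~p2 & (p3 | p2))) -> ((p2 <-> p1) & ((p2 | p2) <-> (p3 & p3))) = 0 -> 4 = 8
~p2 = ~7 = 0
p1 <-> ~p2 = 6 <-> 0 = 0
(p1 <-> ~p2) | p2 = 0 | 7 = 7
p3 & p2 = 4 & 7 = 4
p1 -> (p3 & p2) = 6 -> 4 = 4
((p1 <-> ~p2) | p2) & (p1 -> (p3 & p2)) = 7 & 4 = 4
(((p1 -> p3) -> (~p2 & (p3 | p2))) -> ((p2 <-> p1) & ((p2 | p2) <-> (p3 & p3)))) <-> (((p1 <-> ~p2) | p2) & (p1 -> (p3 & p2))) = 8 <-> 4 = 4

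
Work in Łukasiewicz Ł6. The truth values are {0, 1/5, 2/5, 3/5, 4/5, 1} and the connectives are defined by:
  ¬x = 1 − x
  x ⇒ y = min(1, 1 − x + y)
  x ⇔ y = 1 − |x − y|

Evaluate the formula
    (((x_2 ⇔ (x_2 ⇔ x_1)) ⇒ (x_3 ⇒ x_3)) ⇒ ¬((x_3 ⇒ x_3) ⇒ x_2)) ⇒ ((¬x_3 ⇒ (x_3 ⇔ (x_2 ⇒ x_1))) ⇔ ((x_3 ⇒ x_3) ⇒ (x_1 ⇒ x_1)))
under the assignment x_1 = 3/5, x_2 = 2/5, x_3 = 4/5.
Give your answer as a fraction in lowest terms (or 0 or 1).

1

x_2 ⇔ x_1 = 2/5 ⇔ 3/5 = 4/5
x_2 ⇔ (x_2 ⇔ x_1) = 2/5 ⇔ 4/5 = 3/5
x_3 ⇒ x_3 = 4/5 ⇒ 4/5 = 1
(x_2 ⇔ (x_2 ⇔ x_1)) ⇒ (x_3 ⇒ x_3) = 3/5 ⇒ 1 = 1
x_3 ⇒ x_3 = 4/5 ⇒ 4/5 = 1
(x_3 ⇒ x_3) ⇒ x_2 = 1 ⇒ 2/5 = 2/5
¬((x_3 ⇒ x_3) ⇒ x_2) = ¬2/5 = 3/5
((x_2 ⇔ (x_2 ⇔ x_1)) ⇒ (x_3 ⇒ x_3)) ⇒ ¬((x_3 ⇒ x_3) ⇒ x_2) = 1 ⇒ 3/5 = 3/5
¬x_3 = ¬4/5 = 1/5
x_2 ⇒ x_1 = 2/5 ⇒ 3/5 = 1
x_3 ⇔ (x_2 ⇒ x_1) = 4/5 ⇔ 1 = 4/5
¬x_3 ⇒ (x_3 ⇔ (x_2 ⇒ x_1)) = 1/5 ⇒ 4/5 = 1
x_3 ⇒ x_3 = 4/5 ⇒ 4/5 = 1
x_1 ⇒ x_1 = 3/5 ⇒ 3/5 = 1
(x_3 ⇒ x_3) ⇒ (x_1 ⇒ x_1) = 1 ⇒ 1 = 1
(¬x_3 ⇒ (x_3 ⇔ (x_2 ⇒ x_1))) ⇔ ((x_3 ⇒ x_3) ⇒ (x_1 ⇒ x_1)) = 1 ⇔ 1 = 1
(((x_2 ⇔ (x_2 ⇔ x_1)) ⇒ (x_3 ⇒ x_3)) ⇒ ¬((x_3 ⇒ x_3) ⇒ x_2)) ⇒ ((¬x_3 ⇒ (x_3 ⇔ (x_2 ⇒ x_1))) ⇔ ((x_3 ⇒ x_3) ⇒ (x_1 ⇒ x_1))) = 3/5 ⇒ 1 = 1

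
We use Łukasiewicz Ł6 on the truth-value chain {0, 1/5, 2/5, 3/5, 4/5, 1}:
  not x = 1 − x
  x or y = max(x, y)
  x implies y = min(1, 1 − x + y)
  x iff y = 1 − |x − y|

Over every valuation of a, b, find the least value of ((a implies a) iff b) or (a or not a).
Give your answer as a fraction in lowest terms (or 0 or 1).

3/5

Take a = 2/5, b = 0:
a implies a = 2/5 implies 2/5 = 1
(a implies a) iff b = 1 iff 0 = 0
not a = not 2/5 = 3/5
a or not a = 2/5 or 3/5 = 3/5
((a implies a) iff b) or (a or not a) = 0 or 3/5 = 3/5
No assignment yields a value below 3/5, so this is the minimum.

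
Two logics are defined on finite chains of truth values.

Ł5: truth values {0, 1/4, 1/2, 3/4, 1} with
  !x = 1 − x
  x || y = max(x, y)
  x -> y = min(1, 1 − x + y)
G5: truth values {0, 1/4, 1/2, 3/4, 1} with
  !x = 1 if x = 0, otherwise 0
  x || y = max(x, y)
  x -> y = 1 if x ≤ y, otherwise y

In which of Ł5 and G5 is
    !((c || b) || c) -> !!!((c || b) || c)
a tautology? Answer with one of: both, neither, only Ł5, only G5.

both

In Ł5: every assignment gives 1 — tautology.
In G5: every assignment gives 1 — tautology.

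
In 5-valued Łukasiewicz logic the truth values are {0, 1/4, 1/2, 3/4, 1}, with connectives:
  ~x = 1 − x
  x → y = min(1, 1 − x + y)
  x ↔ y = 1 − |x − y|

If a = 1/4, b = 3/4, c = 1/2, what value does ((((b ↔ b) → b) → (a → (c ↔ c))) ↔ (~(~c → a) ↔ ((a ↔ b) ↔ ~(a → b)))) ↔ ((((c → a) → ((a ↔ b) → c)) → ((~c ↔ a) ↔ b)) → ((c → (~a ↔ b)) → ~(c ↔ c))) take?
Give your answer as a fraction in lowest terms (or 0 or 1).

1/4

b ↔ b = 3/4 ↔ 3/4 = 1
(b ↔ b) → b = 1 → 3/4 = 3/4
c ↔ c = 1/2 ↔ 1/2 = 1
a → (c ↔ c) = 1/4 → 1 = 1
((b ↔ b) → b) → (a → (c ↔ c)) = 3/4 → 1 = 1
~c = ~1/2 = 1/2
~c → a = 1/2 → 1/4 = 3/4
~(~c → a) = ~3/4 = 1/4
a ↔ b = 1/4 ↔ 3/4 = 1/2
a → b = 1/4 → 3/4 = 1
~(a → b) = ~1 = 0
(a ↔ b) ↔ ~(a → b) = 1/2 ↔ 0 = 1/2
~(~c → a) ↔ ((a ↔ b) ↔ ~(a → b)) = 1/4 ↔ 1/2 = 3/4
(((b ↔ b) → b) → (a → (c ↔ c))) ↔ (~(~c → a) ↔ ((a ↔ b) ↔ ~(a → b))) = 1 ↔ 3/4 = 3/4
c → a = 1/2 → 1/4 = 3/4
a ↔ b = 1/4 ↔ 3/4 = 1/2
(a ↔ b) → c = 1/2 → 1/2 = 1
(c → a) → ((a ↔ b) → c) = 3/4 → 1 = 1
~c = ~1/2 = 1/2
~c ↔ a = 1/2 ↔ 1/4 = 3/4
(~c ↔ a) ↔ b = 3/4 ↔ 3/4 = 1
((c → a) → ((a ↔ b) → c)) → ((~c ↔ a) ↔ b) = 1 → 1 = 1
~a = ~1/4 = 3/4
~a ↔ b = 3/4 ↔ 3/4 = 1
c → (~a ↔ b) = 1/2 → 1 = 1
c ↔ c = 1/2 ↔ 1/2 = 1
~(c ↔ c) = ~1 = 0
(c → (~a ↔ b)) → ~(c ↔ c) = 1 → 0 = 0
(((c → a) → ((a ↔ b) → c)) → ((~c ↔ a) ↔ b)) → ((c → (~a ↔ b)) → ~(c ↔ c)) = 1 → 0 = 0
((((b ↔ b) → b) → (a → (c ↔ c))) ↔ (~(~c → a) ↔ ((a ↔ b) ↔ ~(a → b)))) ↔ ((((c → a) → ((a ↔ b) → c)) → ((~c ↔ a) ↔ b)) → ((c → (~a ↔ b)) → ~(c ↔ c))) = 3/4 ↔ 0 = 1/4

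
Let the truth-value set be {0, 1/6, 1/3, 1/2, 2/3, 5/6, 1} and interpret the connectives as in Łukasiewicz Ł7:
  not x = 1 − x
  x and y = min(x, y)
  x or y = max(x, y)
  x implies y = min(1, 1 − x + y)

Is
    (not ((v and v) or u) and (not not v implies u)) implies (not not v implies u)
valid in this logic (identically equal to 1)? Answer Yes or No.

Yes

At u = 1, v = 1/6, for instance:
v and v = 1/6 and 1/6 = 1/6
(v and v) or u = 1/6 or 1 = 1
not ((v and v) or u) = not 1 = 0
not v = not 1/6 = 5/6
not not v = not 5/6 = 1/6
not not v implies u = 1/6 implies 1 = 1
not ((v and v) or u) and (not not v implies u) = 0 and 1 = 0
(not ((v and v) or u) and (not not v implies u)) implies (not not v implies u) = 0 implies 1 = 1
and checking the remaining 48 assignments likewise gives ≥ 1 in every case.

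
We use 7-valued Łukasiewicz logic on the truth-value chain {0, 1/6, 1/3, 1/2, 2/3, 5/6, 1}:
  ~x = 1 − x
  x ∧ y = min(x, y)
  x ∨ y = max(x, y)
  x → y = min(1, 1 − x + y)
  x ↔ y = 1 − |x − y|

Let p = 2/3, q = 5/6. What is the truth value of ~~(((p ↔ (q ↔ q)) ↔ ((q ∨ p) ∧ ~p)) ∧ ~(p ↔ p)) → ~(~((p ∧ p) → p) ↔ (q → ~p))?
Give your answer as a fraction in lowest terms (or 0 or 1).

1

q ↔ q = 5/6 ↔ 5/6 = 1
p ↔ (q ↔ q) = 2/3 ↔ 1 = 2/3
q ∨ p = 5/6 ∨ 2/3 = 5/6
~p = ~2/3 = 1/3
(q ∨ p) ∧ ~p = 5/6 ∧ 1/3 = 1/3
(p ↔ (q ↔ q)) ↔ ((q ∨ p) ∧ ~p) = 2/3 ↔ 1/3 = 2/3
p ↔ p = 2/3 ↔ 2/3 = 1
~(p ↔ p) = ~1 = 0
((p ↔ (q ↔ q)) ↔ ((q ∨ p) ∧ ~p)) ∧ ~(p ↔ p) = 2/3 ∧ 0 = 0
~(((p ↔ (q ↔ q)) ↔ ((q ∨ p) ∧ ~p)) ∧ ~(p ↔ p)) = ~0 = 1
~~(((p ↔ (q ↔ q)) ↔ ((q ∨ p) ∧ ~p)) ∧ ~(p ↔ p)) = ~1 = 0
p ∧ p = 2/3 ∧ 2/3 = 2/3
(p ∧ p) → p = 2/3 → 2/3 = 1
~((p ∧ p) → p) = ~1 = 0
~p = ~2/3 = 1/3
q → ~p = 5/6 → 1/3 = 1/2
~((p ∧ p) → p) ↔ (q → ~p) = 0 ↔ 1/2 = 1/2
~(~((p ∧ p) → p) ↔ (q → ~p)) = ~1/2 = 1/2
~~(((p ↔ (q ↔ q)) ↔ ((q ∨ p) ∧ ~p)) ∧ ~(p ↔ p)) → ~(~((p ∧ p) → p) ↔ (q → ~p)) = 0 → 1/2 = 1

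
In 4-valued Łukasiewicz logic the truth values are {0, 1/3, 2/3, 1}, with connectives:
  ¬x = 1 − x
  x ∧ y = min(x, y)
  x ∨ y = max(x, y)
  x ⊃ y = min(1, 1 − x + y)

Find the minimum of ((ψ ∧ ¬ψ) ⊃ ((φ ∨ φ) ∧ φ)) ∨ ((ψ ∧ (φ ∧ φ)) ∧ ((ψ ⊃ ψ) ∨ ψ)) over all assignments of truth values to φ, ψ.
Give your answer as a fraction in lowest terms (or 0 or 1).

Take φ = 0, ψ = 1/3:
¬ψ = ¬1/3 = 2/3
ψ ∧ ¬ψ = 1/3 ∧ 2/3 = 1/3
φ ∨ φ = 0 ∨ 0 = 0
(φ ∨ φ) ∧ φ = 0 ∧ 0 = 0
(ψ ∧ ¬ψ) ⊃ ((φ ∨ φ) ∧ φ) = 1/3 ⊃ 0 = 2/3
φ ∧ φ = 0 ∧ 0 = 0
ψ ∧ (φ ∧ φ) = 1/3 ∧ 0 = 0
ψ ⊃ ψ = 1/3 ⊃ 1/3 = 1
(ψ ⊃ ψ) ∨ ψ = 1 ∨ 1/3 = 1
(ψ ∧ (φ ∧ φ)) ∧ ((ψ ⊃ ψ) ∨ ψ) = 0 ∧ 1 = 0
((ψ ∧ ¬ψ) ⊃ ((φ ∨ φ) ∧ φ)) ∨ ((ψ ∧ (φ ∧ φ)) ∧ ((ψ ⊃ ψ) ∨ ψ)) = 2/3 ∨ 0 = 2/3
No assignment yields a value below 2/3, so this is the minimum.

2/3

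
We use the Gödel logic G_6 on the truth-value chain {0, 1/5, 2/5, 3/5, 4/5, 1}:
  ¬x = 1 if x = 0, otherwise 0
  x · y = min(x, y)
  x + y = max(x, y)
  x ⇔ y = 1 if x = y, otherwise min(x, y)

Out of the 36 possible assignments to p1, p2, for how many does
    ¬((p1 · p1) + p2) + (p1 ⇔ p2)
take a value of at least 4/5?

value 1: 6 assignments (counts)
value 4/5: 2 assignments (counts)
value 3/5: 4 assignments
value 2/5: 6 assignments
value 1/5: 8 assignments
value 0: 10 assignments
So 8 of the 36 assignments meet the threshold.

8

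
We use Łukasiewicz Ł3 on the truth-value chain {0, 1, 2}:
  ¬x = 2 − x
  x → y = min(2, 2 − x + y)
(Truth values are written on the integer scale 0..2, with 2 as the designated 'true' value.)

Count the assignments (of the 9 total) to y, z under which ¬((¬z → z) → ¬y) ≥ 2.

2

y = 0, z = 0 ↦ 0  <
y = 0, z = 1 ↦ 0  <
y = 0, z = 2 ↦ 0  <
y = 1, z = 0 ↦ 0  <
y = 1, z = 1 ↦ 1  <
y = 1, z = 2 ↦ 1  <
y = 2, z = 0 ↦ 0  <
y = 2, z = 1 ↦ 2  ≥
y = 2, z = 2 ↦ 2  ≥
So 2 of the 9 assignments meet the threshold.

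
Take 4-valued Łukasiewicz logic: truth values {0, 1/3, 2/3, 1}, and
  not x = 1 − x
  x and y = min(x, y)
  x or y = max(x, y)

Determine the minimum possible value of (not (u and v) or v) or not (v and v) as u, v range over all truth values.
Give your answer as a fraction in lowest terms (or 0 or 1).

Take u = 1/3, v = 1/3:
u and v = 1/3 and 1/3 = 1/3
not (u and v) = not 1/3 = 2/3
not (u and v) or v = 2/3 or 1/3 = 2/3
v and v = 1/3 and 1/3 = 1/3
not (v and v) = not 1/3 = 2/3
(not (u and v) or v) or not (v and v) = 2/3 or 2/3 = 2/3
No assignment yields a value below 2/3, so this is the minimum.

2/3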